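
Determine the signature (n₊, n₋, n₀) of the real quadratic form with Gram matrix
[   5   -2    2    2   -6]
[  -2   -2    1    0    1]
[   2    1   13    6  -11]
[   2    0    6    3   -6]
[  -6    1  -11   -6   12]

step 0: pivot 5 → sign +
step 1: pivot -14/5 → sign −
step 2: pivot 187/14 → sign +
step 3: pivot -3/187 → sign −
step 4: pivot -1 → sign −
signature = (2, 3, 0)

Answer: (2, 3, 0)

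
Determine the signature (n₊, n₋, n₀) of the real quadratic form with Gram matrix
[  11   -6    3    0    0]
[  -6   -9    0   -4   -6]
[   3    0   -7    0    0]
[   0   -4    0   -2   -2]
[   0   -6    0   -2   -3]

step 0: pivot 11 → sign +
step 1: pivot -135/11 → sign −
step 2: pivot -38/5 → sign −
step 3: pivot -338/513 → sign −
step 4: pivot 3/169 → sign +
signature = (2, 3, 0)

Answer: (2, 3, 0)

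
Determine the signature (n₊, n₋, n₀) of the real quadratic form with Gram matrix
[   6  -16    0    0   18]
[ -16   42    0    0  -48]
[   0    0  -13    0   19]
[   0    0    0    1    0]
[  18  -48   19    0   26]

Answer: (2, 3, 0)

Derivation:
step 0: pivot 6 → sign +
step 1: pivot -2/3 → sign −
step 2: pivot -13 → sign −
step 3: pivot 1 → sign +
step 4: pivot -3/13 → sign −
signature = (2, 3, 0)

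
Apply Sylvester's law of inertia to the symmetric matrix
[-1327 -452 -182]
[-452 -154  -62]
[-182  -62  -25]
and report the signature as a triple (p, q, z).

step 0: pivot -1327 → sign −
step 1: pivot -54/1327 → sign −
step 2: pivot -1/27 → sign −
signature = (0, 3, 0)

Answer: (0, 3, 0)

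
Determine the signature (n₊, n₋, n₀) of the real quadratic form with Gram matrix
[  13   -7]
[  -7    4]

Answer: (2, 0, 0)

Derivation:
step 0: pivot 13 → sign +
step 1: pivot 3/13 → sign +
signature = (2, 0, 0)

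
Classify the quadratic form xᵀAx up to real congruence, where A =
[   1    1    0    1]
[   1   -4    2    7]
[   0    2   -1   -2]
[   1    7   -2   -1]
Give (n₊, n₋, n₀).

Answer: (2, 2, 0)

Derivation:
step 0: pivot 1 → sign +
step 1: pivot -5 → sign −
step 2: pivot -1/5 → sign −
step 3: pivot 6 → sign +
signature = (2, 2, 0)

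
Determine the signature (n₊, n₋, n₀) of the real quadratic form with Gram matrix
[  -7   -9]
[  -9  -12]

Answer: (0, 2, 0)

Derivation:
step 0: pivot -7 → sign −
step 1: pivot -3/7 → sign −
signature = (0, 2, 0)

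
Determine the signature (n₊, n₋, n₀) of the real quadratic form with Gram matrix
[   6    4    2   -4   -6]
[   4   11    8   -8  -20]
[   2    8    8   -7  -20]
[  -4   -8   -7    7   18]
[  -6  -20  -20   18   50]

Answer: (3, 1, 1)

Derivation:
step 0: pivot 6 → sign +
step 1: pivot 25/3 → sign +
step 2: pivot 2 → sign +
step 3: pivot -3/50 → sign −
step 4: row/col 4 already zero → sign 0
signature = (3, 1, 1)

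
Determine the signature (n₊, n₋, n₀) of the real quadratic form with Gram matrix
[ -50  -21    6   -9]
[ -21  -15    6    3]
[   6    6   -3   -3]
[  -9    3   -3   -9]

Answer: (1, 3, 0)

Derivation:
step 0: pivot -50 → sign −
step 1: pivot -309/50 → sign −
step 2: pivot -33/103 → sign −
step 3: pivot 3/11 → sign +
signature = (1, 3, 0)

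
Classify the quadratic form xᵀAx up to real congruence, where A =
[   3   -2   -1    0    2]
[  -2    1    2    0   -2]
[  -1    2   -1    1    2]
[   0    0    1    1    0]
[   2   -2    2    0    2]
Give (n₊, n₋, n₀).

step 0: pivot 3 → sign +
step 1: pivot -1/3 → sign −
step 2: pivot 4 → sign +
step 3: pivot 3/4 → sign +
step 4: pivot 2 → sign +
signature = (4, 1, 0)

Answer: (4, 1, 0)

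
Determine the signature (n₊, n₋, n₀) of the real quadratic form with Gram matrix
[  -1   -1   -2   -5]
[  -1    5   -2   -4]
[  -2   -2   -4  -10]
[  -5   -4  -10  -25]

step 0: pivot -1 → sign −
step 1: pivot 6 → sign +
step 2: pivot -1/6 → sign −
step 3: row/col 3 already zero → sign 0
signature = (1, 2, 1)

Answer: (1, 2, 1)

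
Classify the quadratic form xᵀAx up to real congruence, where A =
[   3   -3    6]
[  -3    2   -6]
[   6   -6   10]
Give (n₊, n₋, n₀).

Answer: (1, 2, 0)

Derivation:
step 0: pivot 3 → sign +
step 1: pivot -1 → sign −
step 2: pivot -2 → sign −
signature = (1, 2, 0)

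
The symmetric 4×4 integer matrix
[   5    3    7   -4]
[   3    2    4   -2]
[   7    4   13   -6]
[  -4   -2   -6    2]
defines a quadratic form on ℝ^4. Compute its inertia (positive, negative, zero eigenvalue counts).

Answer: (3, 1, 0)

Derivation:
step 0: pivot 5 → sign +
step 1: pivot 1/5 → sign +
step 2: pivot 3 → sign +
step 3: pivot -2 → sign −
signature = (3, 1, 0)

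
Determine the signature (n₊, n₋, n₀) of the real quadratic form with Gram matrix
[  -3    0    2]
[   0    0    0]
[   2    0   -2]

Answer: (0, 2, 1)

Derivation:
step 0: pivot -3 → sign −
step 1: pivot -2/3 → sign −
step 2: row/col 2 already zero → sign 0
signature = (0, 2, 1)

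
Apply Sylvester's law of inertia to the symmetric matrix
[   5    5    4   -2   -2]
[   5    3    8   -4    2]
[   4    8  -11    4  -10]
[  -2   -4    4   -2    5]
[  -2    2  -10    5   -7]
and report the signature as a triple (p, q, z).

Answer: (2, 3, 0)

Derivation:
step 0: pivot 5 → sign +
step 1: pivot -2 → sign −
step 2: pivot -31/5 → sign −
step 3: pivot -12/31 → sign −
step 4: pivot 1/4 → sign +
signature = (2, 3, 0)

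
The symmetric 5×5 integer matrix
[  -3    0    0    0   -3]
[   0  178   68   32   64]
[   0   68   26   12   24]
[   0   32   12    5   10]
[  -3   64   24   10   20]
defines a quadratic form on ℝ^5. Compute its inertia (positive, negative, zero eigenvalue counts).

step 0: pivot -3 → sign −
step 1: pivot 178 → sign +
step 2: pivot 2/89 → sign +
step 3: pivot -3 → sign −
step 4: pivot 3 → sign +
signature = (3, 2, 0)

Answer: (3, 2, 0)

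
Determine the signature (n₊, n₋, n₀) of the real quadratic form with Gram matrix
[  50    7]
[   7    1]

step 0: pivot 50 → sign +
step 1: pivot 1/50 → sign +
signature = (2, 0, 0)

Answer: (2, 0, 0)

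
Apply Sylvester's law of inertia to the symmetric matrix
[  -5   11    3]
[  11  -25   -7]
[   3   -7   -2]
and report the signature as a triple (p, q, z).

step 0: pivot -5 → sign −
step 1: pivot -4/5 → sign −
step 2: row/col 2 already zero → sign 0
signature = (0, 2, 1)

Answer: (0, 2, 1)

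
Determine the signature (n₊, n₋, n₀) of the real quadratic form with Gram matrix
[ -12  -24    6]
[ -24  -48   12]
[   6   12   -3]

Answer: (0, 1, 2)

Derivation:
step 0: pivot -12 → sign −
step 1: row/col 1 already zero → sign 0
step 2: row/col 2 already zero → sign 0
signature = (0, 1, 2)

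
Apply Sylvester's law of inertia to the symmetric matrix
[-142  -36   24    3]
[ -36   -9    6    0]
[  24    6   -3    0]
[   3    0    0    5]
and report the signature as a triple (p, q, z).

Answer: (3, 1, 0)

Derivation:
step 0: pivot -142 → sign −
step 1: pivot 9/71 → sign +
step 2: pivot 1 → sign +
step 3: pivot 1/2 → sign +
signature = (3, 1, 0)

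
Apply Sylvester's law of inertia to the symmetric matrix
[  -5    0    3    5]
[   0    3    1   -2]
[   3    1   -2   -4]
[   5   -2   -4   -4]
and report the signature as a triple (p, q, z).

Answer: (1, 3, 0)

Derivation:
step 0: pivot -5 → sign −
step 1: pivot 3 → sign +
step 2: pivot -8/15 → sign −
step 3: pivot -1/8 → sign −
signature = (1, 3, 0)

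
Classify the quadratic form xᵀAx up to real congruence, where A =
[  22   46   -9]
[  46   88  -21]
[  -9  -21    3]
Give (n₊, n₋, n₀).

Answer: (1, 2, 0)

Derivation:
step 0: pivot 22 → sign +
step 1: pivot -90/11 → sign −
step 2: pivot -1/10 → sign −
signature = (1, 2, 0)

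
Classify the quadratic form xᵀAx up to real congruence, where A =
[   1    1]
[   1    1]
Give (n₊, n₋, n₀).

Answer: (1, 0, 1)

Derivation:
step 0: pivot 1 → sign +
step 1: row/col 1 already zero → sign 0
signature = (1, 0, 1)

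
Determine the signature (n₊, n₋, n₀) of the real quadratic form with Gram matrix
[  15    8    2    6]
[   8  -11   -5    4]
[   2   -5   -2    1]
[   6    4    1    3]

Answer: (3, 1, 0)

Derivation:
step 0: pivot 15 → sign +
step 1: pivot -229/15 → sign −
step 2: pivot 33/229 → sign +
step 3: pivot 6/11 → sign +
signature = (3, 1, 0)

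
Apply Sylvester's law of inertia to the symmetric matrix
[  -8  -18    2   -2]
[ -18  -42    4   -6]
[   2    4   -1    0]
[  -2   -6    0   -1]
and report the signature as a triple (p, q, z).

step 0: pivot -8 → sign −
step 1: pivot -3/2 → sign −
step 2: pivot -1/3 → sign −
step 3: pivot 1 → sign +
signature = (1, 3, 0)

Answer: (1, 3, 0)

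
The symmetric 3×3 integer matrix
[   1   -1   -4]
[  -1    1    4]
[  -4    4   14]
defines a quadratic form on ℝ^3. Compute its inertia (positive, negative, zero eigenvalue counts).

Answer: (1, 1, 1)

Derivation:
step 0: pivot 1 → sign +
step 1: pivot -2 → sign −
step 2: row/col 2 already zero → sign 0
signature = (1, 1, 1)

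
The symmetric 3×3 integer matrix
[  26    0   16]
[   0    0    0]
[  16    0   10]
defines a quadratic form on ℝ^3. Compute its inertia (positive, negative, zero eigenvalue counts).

Answer: (2, 0, 1)

Derivation:
step 0: pivot 26 → sign +
step 1: pivot 2/13 → sign +
step 2: row/col 2 already zero → sign 0
signature = (2, 0, 1)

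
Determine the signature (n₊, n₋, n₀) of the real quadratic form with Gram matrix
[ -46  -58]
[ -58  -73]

Answer: (1, 1, 0)

Derivation:
step 0: pivot -46 → sign −
step 1: pivot 3/23 → sign +
signature = (1, 1, 0)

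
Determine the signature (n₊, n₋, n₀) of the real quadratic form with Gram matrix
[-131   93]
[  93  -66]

Answer: (1, 1, 0)

Derivation:
step 0: pivot -131 → sign −
step 1: pivot 3/131 → sign +
signature = (1, 1, 0)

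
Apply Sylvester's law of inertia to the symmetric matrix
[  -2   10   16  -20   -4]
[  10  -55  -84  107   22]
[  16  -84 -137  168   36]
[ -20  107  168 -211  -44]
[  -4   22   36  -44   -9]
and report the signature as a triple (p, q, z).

step 0: pivot -2 → sign −
step 1: pivot -5 → sign −
step 2: pivot -29/5 → sign −
step 3: pivot -6/29 → sign −
step 4: pivot 1 → sign +
signature = (1, 4, 0)

Answer: (1, 4, 0)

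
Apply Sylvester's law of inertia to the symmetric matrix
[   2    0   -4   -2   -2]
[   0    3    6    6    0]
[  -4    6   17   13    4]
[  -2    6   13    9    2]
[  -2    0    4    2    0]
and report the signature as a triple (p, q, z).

step 0: pivot 2 → sign +
step 1: pivot 3 → sign +
step 2: pivot -3 → sign −
step 3: pivot -2 → sign −
step 4: pivot -2 → sign −
signature = (2, 3, 0)

Answer: (2, 3, 0)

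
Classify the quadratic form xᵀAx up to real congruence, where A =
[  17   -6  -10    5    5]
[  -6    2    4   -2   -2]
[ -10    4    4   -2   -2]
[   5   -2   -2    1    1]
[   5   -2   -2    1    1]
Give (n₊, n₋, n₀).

step 0: pivot 17 → sign +
step 1: pivot -2/17 → sign −
step 2: row/col 2 already zero → sign 0
step 3: row/col 3 already zero → sign 0
step 4: row/col 4 already zero → sign 0
signature = (1, 1, 3)

Answer: (1, 1, 3)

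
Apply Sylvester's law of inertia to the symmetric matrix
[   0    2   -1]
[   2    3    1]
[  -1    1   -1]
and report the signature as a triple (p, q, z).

Answer: (2, 1, 0)

Derivation:
step 0: pivot 3 → sign +
step 1: pivot -4/3 → sign −
step 2: pivot 3/4 → sign +
signature = (2, 1, 0)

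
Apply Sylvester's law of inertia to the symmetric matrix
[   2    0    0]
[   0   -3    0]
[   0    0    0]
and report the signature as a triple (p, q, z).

Answer: (1, 1, 1)

Derivation:
step 0: pivot 2 → sign +
step 1: pivot -3 → sign −
step 2: row/col 2 already zero → sign 0
signature = (1, 1, 1)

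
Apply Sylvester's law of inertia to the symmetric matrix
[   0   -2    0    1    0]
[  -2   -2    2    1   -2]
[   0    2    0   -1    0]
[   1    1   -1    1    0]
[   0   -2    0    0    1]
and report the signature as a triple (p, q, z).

step 0: pivot -2 → sign −
step 1: pivot 2 → sign +
step 2: pivot 3/2 → sign +
step 3: pivot 1/3 → sign +
step 4: row/col 4 already zero → sign 0
signature = (3, 1, 1)

Answer: (3, 1, 1)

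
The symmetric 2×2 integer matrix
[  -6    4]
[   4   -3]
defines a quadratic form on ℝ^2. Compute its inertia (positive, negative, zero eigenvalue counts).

Answer: (0, 2, 0)

Derivation:
step 0: pivot -6 → sign −
step 1: pivot -1/3 → sign −
signature = (0, 2, 0)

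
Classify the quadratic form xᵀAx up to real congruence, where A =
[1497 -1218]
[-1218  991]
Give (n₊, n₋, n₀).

step 0: pivot 1497 → sign +
step 1: pivot 1/499 → sign +
signature = (2, 0, 0)

Answer: (2, 0, 0)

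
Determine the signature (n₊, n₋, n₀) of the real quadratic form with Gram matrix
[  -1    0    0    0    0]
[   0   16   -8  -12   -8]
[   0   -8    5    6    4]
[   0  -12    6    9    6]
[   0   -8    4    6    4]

step 0: pivot -1 → sign −
step 1: pivot 16 → sign +
step 2: pivot 1 → sign +
step 3: row/col 3 already zero → sign 0
step 4: row/col 4 already zero → sign 0
signature = (2, 1, 2)

Answer: (2, 1, 2)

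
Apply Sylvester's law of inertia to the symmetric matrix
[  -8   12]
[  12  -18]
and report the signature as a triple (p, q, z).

step 0: pivot -8 → sign −
step 1: row/col 1 already zero → sign 0
signature = (0, 1, 1)

Answer: (0, 1, 1)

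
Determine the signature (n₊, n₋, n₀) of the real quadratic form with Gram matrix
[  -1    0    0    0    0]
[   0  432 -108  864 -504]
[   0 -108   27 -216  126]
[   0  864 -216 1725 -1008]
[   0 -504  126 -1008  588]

Answer: (1, 2, 2)

Derivation:
step 0: pivot -1 → sign −
step 1: pivot 432 → sign +
step 2: pivot -3 → sign −
step 3: row/col 3 already zero → sign 0
step 4: row/col 4 already zero → sign 0
signature = (1, 2, 2)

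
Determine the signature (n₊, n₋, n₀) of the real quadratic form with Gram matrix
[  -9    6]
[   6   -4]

step 0: pivot -9 → sign −
step 1: row/col 1 already zero → sign 0
signature = (0, 1, 1)

Answer: (0, 1, 1)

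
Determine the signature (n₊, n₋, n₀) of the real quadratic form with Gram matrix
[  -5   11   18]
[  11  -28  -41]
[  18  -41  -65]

Answer: (1, 2, 0)

Derivation:
step 0: pivot -5 → sign −
step 1: pivot -19/5 → sign −
step 2: pivot 6/19 → sign +
signature = (1, 2, 0)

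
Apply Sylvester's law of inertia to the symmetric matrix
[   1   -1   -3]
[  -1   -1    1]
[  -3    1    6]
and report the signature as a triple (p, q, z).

Answer: (1, 2, 0)

Derivation:
step 0: pivot 1 → sign +
step 1: pivot -2 → sign −
step 2: pivot -1 → sign −
signature = (1, 2, 0)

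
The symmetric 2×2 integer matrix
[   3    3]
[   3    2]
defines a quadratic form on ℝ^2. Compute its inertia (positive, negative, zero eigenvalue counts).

step 0: pivot 3 → sign +
step 1: pivot -1 → sign −
signature = (1, 1, 0)

Answer: (1, 1, 0)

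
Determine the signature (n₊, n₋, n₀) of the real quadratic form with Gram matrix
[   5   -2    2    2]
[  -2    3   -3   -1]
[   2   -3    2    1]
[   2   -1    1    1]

Answer: (3, 1, 0)

Derivation:
step 0: pivot 5 → sign +
step 1: pivot 11/5 → sign +
step 2: pivot -1 → sign −
step 3: pivot 2/11 → sign +
signature = (3, 1, 0)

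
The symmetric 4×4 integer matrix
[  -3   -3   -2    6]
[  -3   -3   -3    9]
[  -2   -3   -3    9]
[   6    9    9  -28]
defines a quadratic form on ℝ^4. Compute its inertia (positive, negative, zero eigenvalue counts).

Answer: (1, 3, 0)

Derivation:
step 0: pivot -3 → sign −
step 1: pivot -5/3 → sign −
step 2: pivot 3/5 → sign +
step 3: pivot -1 → sign −
signature = (1, 3, 0)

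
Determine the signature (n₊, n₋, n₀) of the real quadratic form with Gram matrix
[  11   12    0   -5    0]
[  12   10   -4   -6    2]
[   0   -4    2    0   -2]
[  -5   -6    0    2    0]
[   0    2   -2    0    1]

Answer: (2, 3, 0)

Derivation:
step 0: pivot 11 → sign +
step 1: pivot -34/11 → sign −
step 2: pivot 122/17 → sign +
step 3: pivot -15/61 → sign −
step 4: pivot -3/5 → sign −
signature = (2, 3, 0)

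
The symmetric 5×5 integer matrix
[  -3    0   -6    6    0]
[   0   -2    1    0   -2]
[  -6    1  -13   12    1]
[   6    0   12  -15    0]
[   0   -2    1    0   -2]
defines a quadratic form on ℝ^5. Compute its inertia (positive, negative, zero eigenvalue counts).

step 0: pivot -3 → sign −
step 1: pivot -2 → sign −
step 2: pivot -1/2 → sign −
step 3: pivot -3 → sign −
step 4: row/col 4 already zero → sign 0
signature = (0, 4, 1)

Answer: (0, 4, 1)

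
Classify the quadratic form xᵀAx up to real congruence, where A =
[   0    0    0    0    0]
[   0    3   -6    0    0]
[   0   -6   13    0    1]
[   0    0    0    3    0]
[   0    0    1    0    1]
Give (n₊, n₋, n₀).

step 0: pivot 3 → sign +
step 1: pivot 1 → sign +
step 2: pivot 3 → sign +
step 3: row/col 3 already zero → sign 0
step 4: row/col 4 already zero → sign 0
signature = (3, 0, 2)

Answer: (3, 0, 2)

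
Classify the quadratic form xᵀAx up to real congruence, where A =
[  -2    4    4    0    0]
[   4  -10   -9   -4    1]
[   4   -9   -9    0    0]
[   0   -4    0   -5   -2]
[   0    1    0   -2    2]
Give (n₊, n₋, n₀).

Answer: (1, 4, 0)

Derivation:
step 0: pivot -2 → sign −
step 1: pivot -2 → sign −
step 2: pivot -1/2 → sign −
step 3: pivot 11 → sign +
step 4: pivot -3/11 → sign −
signature = (1, 4, 0)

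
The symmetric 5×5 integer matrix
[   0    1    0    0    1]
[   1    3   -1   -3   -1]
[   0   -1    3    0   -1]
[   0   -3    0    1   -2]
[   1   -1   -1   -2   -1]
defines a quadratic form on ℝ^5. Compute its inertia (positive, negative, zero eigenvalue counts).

Answer: (4, 1, 0)

Derivation:
step 0: pivot 3 → sign +
step 1: pivot -1/3 → sign −
step 2: pivot 3 → sign +
step 3: pivot 1 → sign +
step 4: pivot 3 → sign +
signature = (4, 1, 0)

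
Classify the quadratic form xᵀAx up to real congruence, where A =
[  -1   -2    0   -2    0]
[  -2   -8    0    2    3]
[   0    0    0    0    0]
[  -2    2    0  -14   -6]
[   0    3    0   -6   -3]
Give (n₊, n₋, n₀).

Answer: (1, 3, 1)

Derivation:
step 0: pivot -1 → sign −
step 1: pivot -4 → sign −
step 2: pivot -1 → sign −
step 3: pivot 3/2 → sign +
step 4: row/col 4 already zero → sign 0
signature = (1, 3, 1)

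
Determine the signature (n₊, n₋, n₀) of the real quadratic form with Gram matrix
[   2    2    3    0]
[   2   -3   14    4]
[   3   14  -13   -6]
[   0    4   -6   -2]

Answer: (3, 1, 0)

Derivation:
step 0: pivot 2 → sign +
step 1: pivot -5 → sign −
step 2: pivot 67/10 → sign +
step 3: pivot 2/67 → sign +
signature = (3, 1, 0)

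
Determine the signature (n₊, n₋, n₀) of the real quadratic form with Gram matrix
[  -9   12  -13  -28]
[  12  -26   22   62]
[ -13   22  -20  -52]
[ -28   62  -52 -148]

step 0: pivot -9 → sign −
step 1: pivot -10 → sign −
step 2: pivot 43/45 → sign +
step 3: pivot -2/43 → sign −
signature = (1, 3, 0)

Answer: (1, 3, 0)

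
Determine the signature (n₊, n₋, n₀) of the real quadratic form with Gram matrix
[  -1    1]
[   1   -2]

step 0: pivot -1 → sign −
step 1: pivot -1 → sign −
signature = (0, 2, 0)

Answer: (0, 2, 0)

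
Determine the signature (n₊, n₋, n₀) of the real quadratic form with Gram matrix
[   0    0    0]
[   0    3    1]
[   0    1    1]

step 0: pivot 3 → sign +
step 1: pivot 2/3 → sign +
step 2: row/col 2 already zero → sign 0
signature = (2, 0, 1)

Answer: (2, 0, 1)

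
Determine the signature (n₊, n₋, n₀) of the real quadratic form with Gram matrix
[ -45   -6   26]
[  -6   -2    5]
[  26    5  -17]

Answer: (0, 3, 0)

Derivation:
step 0: pivot -45 → sign −
step 1: pivot -6/5 → sign −
step 2: pivot -1/54 → sign −
signature = (0, 3, 0)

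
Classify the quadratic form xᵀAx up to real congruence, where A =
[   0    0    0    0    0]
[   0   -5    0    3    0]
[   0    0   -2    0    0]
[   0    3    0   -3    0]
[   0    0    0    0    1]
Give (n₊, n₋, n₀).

step 0: pivot -5 → sign −
step 1: pivot -2 → sign −
step 2: pivot -6/5 → sign −
step 3: pivot 1 → sign +
step 4: row/col 4 already zero → sign 0
signature = (1, 3, 1)

Answer: (1, 3, 1)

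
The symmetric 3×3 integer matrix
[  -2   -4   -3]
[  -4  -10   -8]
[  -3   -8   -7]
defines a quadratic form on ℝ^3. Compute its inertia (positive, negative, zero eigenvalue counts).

step 0: pivot -2 → sign −
step 1: pivot -2 → sign −
step 2: pivot -1/2 → sign −
signature = (0, 3, 0)

Answer: (0, 3, 0)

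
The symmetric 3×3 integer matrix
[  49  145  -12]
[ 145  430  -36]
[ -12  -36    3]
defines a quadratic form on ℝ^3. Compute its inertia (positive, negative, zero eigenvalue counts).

step 0: pivot 49 → sign +
step 1: pivot 45/49 → sign +
step 2: pivot -1/5 → sign −
signature = (2, 1, 0)

Answer: (2, 1, 0)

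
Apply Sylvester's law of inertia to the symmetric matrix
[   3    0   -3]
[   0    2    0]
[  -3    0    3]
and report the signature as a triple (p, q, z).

Answer: (2, 0, 1)

Derivation:
step 0: pivot 3 → sign +
step 1: pivot 2 → sign +
step 2: row/col 2 already zero → sign 0
signature = (2, 0, 1)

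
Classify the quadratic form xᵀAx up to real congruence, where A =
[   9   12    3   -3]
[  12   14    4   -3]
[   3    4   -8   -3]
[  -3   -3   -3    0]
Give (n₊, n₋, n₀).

step 0: pivot 9 → sign +
step 1: pivot -2 → sign −
step 2: pivot -9 → sign −
step 3: pivot -1/18 → sign −
signature = (1, 3, 0)

Answer: (1, 3, 0)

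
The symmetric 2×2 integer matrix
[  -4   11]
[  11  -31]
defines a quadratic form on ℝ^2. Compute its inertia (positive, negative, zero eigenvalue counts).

Answer: (0, 2, 0)

Derivation:
step 0: pivot -4 → sign −
step 1: pivot -3/4 → sign −
signature = (0, 2, 0)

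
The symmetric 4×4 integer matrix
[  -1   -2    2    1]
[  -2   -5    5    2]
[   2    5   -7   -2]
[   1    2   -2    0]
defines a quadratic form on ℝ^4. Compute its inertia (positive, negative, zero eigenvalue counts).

Answer: (1, 3, 0)

Derivation:
step 0: pivot -1 → sign −
step 1: pivot -1 → sign −
step 2: pivot -2 → sign −
step 3: pivot 1 → sign +
signature = (1, 3, 0)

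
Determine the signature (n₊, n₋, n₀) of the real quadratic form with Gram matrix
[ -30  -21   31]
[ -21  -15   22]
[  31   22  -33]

step 0: pivot -30 → sign −
step 1: pivot -3/10 → sign −
step 2: pivot -2/3 → sign −
signature = (0, 3, 0)

Answer: (0, 3, 0)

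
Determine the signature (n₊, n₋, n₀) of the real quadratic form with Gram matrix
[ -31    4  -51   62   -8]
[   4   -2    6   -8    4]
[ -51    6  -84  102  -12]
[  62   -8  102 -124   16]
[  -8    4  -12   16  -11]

step 0: pivot -31 → sign −
step 1: pivot -46/31 → sign −
step 2: pivot 3/23 → sign +
step 3: pivot -3 → sign −
step 4: row/col 4 already zero → sign 0
signature = (1, 3, 1)

Answer: (1, 3, 1)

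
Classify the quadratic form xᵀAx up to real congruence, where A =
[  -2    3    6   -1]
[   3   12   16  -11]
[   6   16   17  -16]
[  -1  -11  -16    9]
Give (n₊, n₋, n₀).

step 0: pivot -2 → sign −
step 1: pivot 33/2 → sign +
step 2: pivot -95/33 → sign −
step 3: pivot 3/95 → sign +
signature = (2, 2, 0)

Answer: (2, 2, 0)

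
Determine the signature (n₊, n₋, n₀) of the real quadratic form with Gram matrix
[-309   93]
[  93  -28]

Answer: (0, 2, 0)

Derivation:
step 0: pivot -309 → sign −
step 1: pivot -1/103 → sign −
signature = (0, 2, 0)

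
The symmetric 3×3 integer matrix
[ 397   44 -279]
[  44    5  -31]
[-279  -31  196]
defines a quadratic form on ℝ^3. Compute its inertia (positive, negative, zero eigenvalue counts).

step 0: pivot 397 → sign +
step 1: pivot 49/397 → sign +
step 2: pivot -6/49 → sign −
signature = (2, 1, 0)

Answer: (2, 1, 0)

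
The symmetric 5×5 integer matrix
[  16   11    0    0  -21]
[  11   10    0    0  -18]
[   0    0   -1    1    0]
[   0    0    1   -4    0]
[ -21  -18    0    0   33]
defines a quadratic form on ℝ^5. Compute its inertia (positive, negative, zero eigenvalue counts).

Answer: (3, 2, 0)

Derivation:
step 0: pivot 16 → sign +
step 1: pivot 39/16 → sign +
step 2: pivot -1 → sign −
step 3: pivot -3 → sign −
step 4: pivot 3/13 → sign +
signature = (3, 2, 0)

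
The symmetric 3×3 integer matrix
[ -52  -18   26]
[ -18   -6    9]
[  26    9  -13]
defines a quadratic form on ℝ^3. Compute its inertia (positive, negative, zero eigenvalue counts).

step 0: pivot -52 → sign −
step 1: pivot 3/13 → sign +
step 2: row/col 2 already zero → sign 0
signature = (1, 1, 1)

Answer: (1, 1, 1)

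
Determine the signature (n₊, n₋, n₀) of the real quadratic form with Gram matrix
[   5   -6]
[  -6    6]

Answer: (1, 1, 0)

Derivation:
step 0: pivot 5 → sign +
step 1: pivot -6/5 → sign −
signature = (1, 1, 0)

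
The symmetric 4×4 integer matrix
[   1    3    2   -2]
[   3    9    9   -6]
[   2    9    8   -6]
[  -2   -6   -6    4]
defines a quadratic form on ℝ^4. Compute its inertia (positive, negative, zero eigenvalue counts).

step 0: pivot 1 → sign +
step 1: pivot 4 → sign +
step 2: pivot -9/4 → sign −
step 3: row/col 3 already zero → sign 0
signature = (2, 1, 1)

Answer: (2, 1, 1)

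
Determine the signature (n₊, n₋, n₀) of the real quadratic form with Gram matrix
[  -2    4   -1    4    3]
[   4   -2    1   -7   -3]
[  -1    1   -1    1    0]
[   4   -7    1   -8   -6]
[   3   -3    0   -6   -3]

step 0: pivot -2 → sign −
step 1: pivot 6 → sign +
step 2: pivot -2/3 → sign −
step 3: pivot 7/8 → sign +
step 4: pivot 6/7 → sign +
signature = (3, 2, 0)

Answer: (3, 2, 0)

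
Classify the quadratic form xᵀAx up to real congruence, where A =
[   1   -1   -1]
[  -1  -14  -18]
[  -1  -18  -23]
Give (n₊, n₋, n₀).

Answer: (2, 1, 0)

Derivation:
step 0: pivot 1 → sign +
step 1: pivot -15 → sign −
step 2: pivot 1/15 → sign +
signature = (2, 1, 0)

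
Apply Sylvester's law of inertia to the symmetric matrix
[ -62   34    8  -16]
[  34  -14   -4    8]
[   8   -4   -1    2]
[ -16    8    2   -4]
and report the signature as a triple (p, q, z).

Answer: (1, 1, 2)

Derivation:
step 0: pivot -62 → sign −
step 1: pivot 144/31 → sign +
step 2: row/col 2 already zero → sign 0
step 3: row/col 3 already zero → sign 0
signature = (1, 1, 2)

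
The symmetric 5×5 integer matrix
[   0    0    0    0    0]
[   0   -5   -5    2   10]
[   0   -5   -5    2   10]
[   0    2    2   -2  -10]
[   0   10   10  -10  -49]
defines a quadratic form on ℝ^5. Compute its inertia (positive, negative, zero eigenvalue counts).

Answer: (1, 2, 2)

Derivation:
step 0: pivot -5 → sign −
step 1: pivot -6/5 → sign −
step 2: pivot 1 → sign +
step 3: row/col 3 already zero → sign 0
step 4: row/col 4 already zero → sign 0
signature = (1, 2, 2)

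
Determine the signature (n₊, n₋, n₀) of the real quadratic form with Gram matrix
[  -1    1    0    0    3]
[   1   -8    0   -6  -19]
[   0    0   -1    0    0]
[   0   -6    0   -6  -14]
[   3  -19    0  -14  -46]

Answer: (0, 5, 0)

Derivation:
step 0: pivot -1 → sign −
step 1: pivot -7 → sign −
step 2: pivot -1 → sign −
step 3: pivot -6/7 → sign −
step 4: pivot -1/3 → sign −
signature = (0, 5, 0)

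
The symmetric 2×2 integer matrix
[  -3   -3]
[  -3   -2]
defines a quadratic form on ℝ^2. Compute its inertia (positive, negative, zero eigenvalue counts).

step 0: pivot -3 → sign −
step 1: pivot 1 → sign +
signature = (1, 1, 0)

Answer: (1, 1, 0)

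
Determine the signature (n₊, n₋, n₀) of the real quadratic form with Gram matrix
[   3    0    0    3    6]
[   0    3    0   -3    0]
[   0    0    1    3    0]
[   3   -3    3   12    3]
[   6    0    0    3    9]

step 0: pivot 3 → sign +
step 1: pivot 3 → sign +
step 2: pivot 1 → sign +
step 3: pivot -3 → sign −
step 4: row/col 4 already zero → sign 0
signature = (3, 1, 1)

Answer: (3, 1, 1)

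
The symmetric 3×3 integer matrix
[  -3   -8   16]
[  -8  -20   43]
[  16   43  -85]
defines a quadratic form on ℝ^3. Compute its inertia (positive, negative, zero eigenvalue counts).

Answer: (2, 1, 0)

Derivation:
step 0: pivot -3 → sign −
step 1: pivot 4/3 → sign +
step 2: pivot 1/4 → sign +
signature = (2, 1, 0)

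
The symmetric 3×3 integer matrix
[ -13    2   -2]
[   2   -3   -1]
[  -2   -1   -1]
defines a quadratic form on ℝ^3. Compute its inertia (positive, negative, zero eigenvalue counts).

Answer: (0, 3, 0)

Derivation:
step 0: pivot -13 → sign −
step 1: pivot -35/13 → sign −
step 2: pivot -2/35 → sign −
signature = (0, 3, 0)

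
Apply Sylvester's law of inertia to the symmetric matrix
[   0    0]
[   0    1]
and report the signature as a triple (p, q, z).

Answer: (1, 0, 1)

Derivation:
step 0: pivot 1 → sign +
step 1: row/col 1 already zero → sign 0
signature = (1, 0, 1)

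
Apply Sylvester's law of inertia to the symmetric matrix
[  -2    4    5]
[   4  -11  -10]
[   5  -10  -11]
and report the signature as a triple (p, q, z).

Answer: (1, 2, 0)

Derivation:
step 0: pivot -2 → sign −
step 1: pivot -3 → sign −
step 2: pivot 3/2 → sign +
signature = (1, 2, 0)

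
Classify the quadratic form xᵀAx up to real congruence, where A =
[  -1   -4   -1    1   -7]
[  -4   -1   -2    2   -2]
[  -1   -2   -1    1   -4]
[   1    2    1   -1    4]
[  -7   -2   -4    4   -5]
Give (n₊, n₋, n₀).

Answer: (1, 3, 1)

Derivation:
step 0: pivot -1 → sign −
step 1: pivot 15 → sign +
step 2: pivot -4/15 → sign −
step 3: pivot -1/4 → sign −
step 4: row/col 4 already zero → sign 0
signature = (1, 3, 1)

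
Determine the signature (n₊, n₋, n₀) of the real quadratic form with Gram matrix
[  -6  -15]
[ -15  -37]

Answer: (1, 1, 0)

Derivation:
step 0: pivot -6 → sign −
step 1: pivot 1/2 → sign +
signature = (1, 1, 0)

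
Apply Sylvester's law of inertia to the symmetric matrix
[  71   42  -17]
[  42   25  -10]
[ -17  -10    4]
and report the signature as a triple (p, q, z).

Answer: (2, 1, 0)

Derivation:
step 0: pivot 71 → sign +
step 1: pivot 11/71 → sign +
step 2: pivot -1/11 → sign −
signature = (2, 1, 0)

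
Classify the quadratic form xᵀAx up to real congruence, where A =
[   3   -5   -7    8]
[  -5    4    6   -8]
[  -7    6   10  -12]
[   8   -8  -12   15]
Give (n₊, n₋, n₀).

step 0: pivot 3 → sign +
step 1: pivot -13/3 → sign −
step 2: pivot 14/13 → sign +
step 3: pivot 1/7 → sign +
signature = (3, 1, 0)

Answer: (3, 1, 0)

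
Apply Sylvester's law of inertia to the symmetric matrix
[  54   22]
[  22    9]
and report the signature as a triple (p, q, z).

step 0: pivot 54 → sign +
step 1: pivot 1/27 → sign +
signature = (2, 0, 0)

Answer: (2, 0, 0)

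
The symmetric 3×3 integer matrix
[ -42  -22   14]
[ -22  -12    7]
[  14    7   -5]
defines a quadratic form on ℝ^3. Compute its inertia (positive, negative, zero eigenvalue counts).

step 0: pivot -42 → sign −
step 1: pivot -10/21 → sign −
step 2: pivot -1/10 → sign −
signature = (0, 3, 0)

Answer: (0, 3, 0)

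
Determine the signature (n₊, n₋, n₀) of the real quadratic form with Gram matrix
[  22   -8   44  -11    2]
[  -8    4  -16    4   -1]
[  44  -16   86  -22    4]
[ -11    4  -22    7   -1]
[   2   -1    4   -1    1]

Answer: (4, 1, 0)

Derivation:
step 0: pivot 22 → sign +
step 1: pivot 12/11 → sign +
step 2: pivot -2 → sign −
step 3: pivot 3/2 → sign +
step 4: pivot 3/4 → sign +
signature = (4, 1, 0)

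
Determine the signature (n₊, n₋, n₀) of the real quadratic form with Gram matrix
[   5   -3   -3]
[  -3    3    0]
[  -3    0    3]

step 0: pivot 5 → sign +
step 1: pivot 6/5 → sign +
step 2: pivot -3/2 → sign −
signature = (2, 1, 0)

Answer: (2, 1, 0)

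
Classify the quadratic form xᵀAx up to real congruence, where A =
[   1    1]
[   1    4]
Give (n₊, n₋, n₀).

Answer: (2, 0, 0)

Derivation:
step 0: pivot 1 → sign +
step 1: pivot 3 → sign +
signature = (2, 0, 0)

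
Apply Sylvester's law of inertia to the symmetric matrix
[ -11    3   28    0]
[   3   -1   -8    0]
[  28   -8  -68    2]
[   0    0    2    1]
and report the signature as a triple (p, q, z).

step 0: pivot -11 → sign −
step 1: pivot -2/11 → sign −
step 2: pivot 4 → sign +
step 3: row/col 3 already zero → sign 0
signature = (1, 2, 1)

Answer: (1, 2, 1)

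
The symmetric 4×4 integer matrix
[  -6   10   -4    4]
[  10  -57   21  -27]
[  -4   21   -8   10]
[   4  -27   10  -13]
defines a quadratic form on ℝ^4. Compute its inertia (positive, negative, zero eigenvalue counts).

Answer: (0, 4, 0)

Derivation:
step 0: pivot -6 → sign −
step 1: pivot -121/3 → sign −
step 2: pivot -29/121 → sign −
step 3: pivot -1/29 → sign −
signature = (0, 4, 0)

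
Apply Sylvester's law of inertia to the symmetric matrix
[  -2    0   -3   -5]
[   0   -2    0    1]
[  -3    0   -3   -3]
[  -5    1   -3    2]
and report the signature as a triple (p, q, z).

step 0: pivot -2 → sign −
step 1: pivot -2 → sign −
step 2: pivot 3/2 → sign +
step 3: pivot 3/2 → sign +
signature = (2, 2, 0)

Answer: (2, 2, 0)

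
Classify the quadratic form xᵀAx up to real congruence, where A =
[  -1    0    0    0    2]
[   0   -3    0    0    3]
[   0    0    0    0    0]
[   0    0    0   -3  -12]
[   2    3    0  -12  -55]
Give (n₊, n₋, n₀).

Answer: (0, 3, 2)

Derivation:
step 0: pivot -1 → sign −
step 1: pivot -3 → sign −
step 2: pivot -3 → sign −
step 3: row/col 3 already zero → sign 0
step 4: row/col 4 already zero → sign 0
signature = (0, 3, 2)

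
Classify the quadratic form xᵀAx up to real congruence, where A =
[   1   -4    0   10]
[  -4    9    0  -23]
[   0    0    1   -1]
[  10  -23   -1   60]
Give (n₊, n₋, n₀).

step 0: pivot 1 → sign +
step 1: pivot -7 → sign −
step 2: pivot 1 → sign +
step 3: pivot 2/7 → sign +
signature = (3, 1, 0)

Answer: (3, 1, 0)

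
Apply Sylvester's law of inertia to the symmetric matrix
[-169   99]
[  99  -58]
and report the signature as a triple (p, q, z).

Answer: (0, 2, 0)

Derivation:
step 0: pivot -169 → sign −
step 1: pivot -1/169 → sign −
signature = (0, 2, 0)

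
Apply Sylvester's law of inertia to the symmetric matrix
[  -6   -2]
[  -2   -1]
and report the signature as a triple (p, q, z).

step 0: pivot -6 → sign −
step 1: pivot -1/3 → sign −
signature = (0, 2, 0)

Answer: (0, 2, 0)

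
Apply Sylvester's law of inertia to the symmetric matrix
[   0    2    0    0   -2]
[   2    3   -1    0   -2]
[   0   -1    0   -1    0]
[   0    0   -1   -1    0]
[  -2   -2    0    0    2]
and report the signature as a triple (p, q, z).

step 0: pivot 3 → sign +
step 1: pivot -4/3 → sign −
step 2: pivot -1 → sign −
step 3: pivot 1 → sign +
step 4: row/col 4 already zero → sign 0
signature = (2, 2, 1)

Answer: (2, 2, 1)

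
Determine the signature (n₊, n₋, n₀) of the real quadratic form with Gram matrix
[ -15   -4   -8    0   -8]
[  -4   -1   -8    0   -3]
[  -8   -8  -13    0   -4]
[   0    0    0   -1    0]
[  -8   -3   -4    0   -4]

step 0: pivot -15 → sign −
step 1: pivot 1/15 → sign +
step 2: pivot -525 → sign −
step 3: pivot -1 → sign −
step 4: pivot 1/525 → sign +
signature = (2, 3, 0)

Answer: (2, 3, 0)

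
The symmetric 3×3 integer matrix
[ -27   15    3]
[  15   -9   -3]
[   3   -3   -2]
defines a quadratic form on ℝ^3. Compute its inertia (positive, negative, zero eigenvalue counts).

step 0: pivot -27 → sign −
step 1: pivot -2/3 → sign −
step 2: pivot 1 → sign +
signature = (1, 2, 0)

Answer: (1, 2, 0)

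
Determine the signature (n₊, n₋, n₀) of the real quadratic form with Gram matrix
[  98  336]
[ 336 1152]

Answer: (1, 0, 1)

Derivation:
step 0: pivot 98 → sign +
step 1: row/col 1 already zero → sign 0
signature = (1, 0, 1)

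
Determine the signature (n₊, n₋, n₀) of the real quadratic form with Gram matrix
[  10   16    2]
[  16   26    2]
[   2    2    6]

step 0: pivot 10 → sign +
step 1: pivot 2/5 → sign +
step 2: pivot 2 → sign +
signature = (3, 0, 0)

Answer: (3, 0, 0)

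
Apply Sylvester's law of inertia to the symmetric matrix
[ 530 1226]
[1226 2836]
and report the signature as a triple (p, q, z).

Answer: (2, 0, 0)

Derivation:
step 0: pivot 530 → sign +
step 1: pivot 2/265 → sign +
signature = (2, 0, 0)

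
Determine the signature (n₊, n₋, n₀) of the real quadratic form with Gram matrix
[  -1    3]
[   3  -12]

Answer: (0, 2, 0)

Derivation:
step 0: pivot -1 → sign −
step 1: pivot -3 → sign −
signature = (0, 2, 0)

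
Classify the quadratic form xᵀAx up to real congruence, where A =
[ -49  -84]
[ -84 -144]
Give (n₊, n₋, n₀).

step 0: pivot -49 → sign −
step 1: row/col 1 already zero → sign 0
signature = (0, 1, 1)

Answer: (0, 1, 1)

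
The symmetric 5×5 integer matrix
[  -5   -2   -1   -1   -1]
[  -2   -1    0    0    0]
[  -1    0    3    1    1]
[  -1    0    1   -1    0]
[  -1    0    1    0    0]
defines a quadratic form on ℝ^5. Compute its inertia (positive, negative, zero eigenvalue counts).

step 0: pivot -5 → sign −
step 1: pivot -1/5 → sign −
step 2: pivot 4 → sign +
step 3: pivot -1 → sign −
step 4: row/col 4 already zero → sign 0
signature = (1, 3, 1)

Answer: (1, 3, 1)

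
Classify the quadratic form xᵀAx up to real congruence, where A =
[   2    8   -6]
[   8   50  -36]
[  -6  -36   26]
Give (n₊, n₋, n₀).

Answer: (2, 0, 1)

Derivation:
step 0: pivot 2 → sign +
step 1: pivot 18 → sign +
step 2: row/col 2 already zero → sign 0
signature = (2, 0, 1)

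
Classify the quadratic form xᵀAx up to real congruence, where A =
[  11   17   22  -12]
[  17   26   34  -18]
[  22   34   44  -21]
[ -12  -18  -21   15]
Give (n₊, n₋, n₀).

Answer: (2, 2, 0)

Derivation:
step 0: pivot 11 → sign +
step 1: pivot -3/11 → sign −
step 2: pivot 3 → sign +
step 3: pivot -3 → sign −
signature = (2, 2, 0)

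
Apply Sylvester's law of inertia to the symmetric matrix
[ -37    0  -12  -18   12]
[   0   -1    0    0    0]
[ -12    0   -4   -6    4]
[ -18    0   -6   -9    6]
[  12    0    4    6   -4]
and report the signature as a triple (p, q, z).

Answer: (0, 3, 2)

Derivation:
step 0: pivot -37 → sign −
step 1: pivot -1 → sign −
step 2: pivot -4/37 → sign −
step 3: row/col 3 already zero → sign 0
step 4: row/col 4 already zero → sign 0
signature = (0, 3, 2)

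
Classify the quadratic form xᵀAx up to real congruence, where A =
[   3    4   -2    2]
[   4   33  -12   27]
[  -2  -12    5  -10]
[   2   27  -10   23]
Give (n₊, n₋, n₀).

step 0: pivot 3 → sign +
step 1: pivot 83/3 → sign +
step 2: pivot 43/83 → sign +
step 3: pivot -6/43 → sign −
signature = (3, 1, 0)

Answer: (3, 1, 0)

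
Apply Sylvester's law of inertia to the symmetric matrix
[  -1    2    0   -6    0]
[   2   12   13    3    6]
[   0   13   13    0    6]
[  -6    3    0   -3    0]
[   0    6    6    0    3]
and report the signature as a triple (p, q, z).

step 0: pivot -1 → sign −
step 1: pivot 16 → sign +
step 2: pivot 39/16 → sign +
step 3: pivot 6 → sign +
step 4: pivot 3/13 → sign +
signature = (4, 1, 0)

Answer: (4, 1, 0)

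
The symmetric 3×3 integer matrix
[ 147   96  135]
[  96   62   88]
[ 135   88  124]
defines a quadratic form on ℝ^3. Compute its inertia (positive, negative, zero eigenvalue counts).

step 0: pivot 147 → sign +
step 1: pivot -34/49 → sign −
step 2: pivot 1/17 → sign +
signature = (2, 1, 0)

Answer: (2, 1, 0)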